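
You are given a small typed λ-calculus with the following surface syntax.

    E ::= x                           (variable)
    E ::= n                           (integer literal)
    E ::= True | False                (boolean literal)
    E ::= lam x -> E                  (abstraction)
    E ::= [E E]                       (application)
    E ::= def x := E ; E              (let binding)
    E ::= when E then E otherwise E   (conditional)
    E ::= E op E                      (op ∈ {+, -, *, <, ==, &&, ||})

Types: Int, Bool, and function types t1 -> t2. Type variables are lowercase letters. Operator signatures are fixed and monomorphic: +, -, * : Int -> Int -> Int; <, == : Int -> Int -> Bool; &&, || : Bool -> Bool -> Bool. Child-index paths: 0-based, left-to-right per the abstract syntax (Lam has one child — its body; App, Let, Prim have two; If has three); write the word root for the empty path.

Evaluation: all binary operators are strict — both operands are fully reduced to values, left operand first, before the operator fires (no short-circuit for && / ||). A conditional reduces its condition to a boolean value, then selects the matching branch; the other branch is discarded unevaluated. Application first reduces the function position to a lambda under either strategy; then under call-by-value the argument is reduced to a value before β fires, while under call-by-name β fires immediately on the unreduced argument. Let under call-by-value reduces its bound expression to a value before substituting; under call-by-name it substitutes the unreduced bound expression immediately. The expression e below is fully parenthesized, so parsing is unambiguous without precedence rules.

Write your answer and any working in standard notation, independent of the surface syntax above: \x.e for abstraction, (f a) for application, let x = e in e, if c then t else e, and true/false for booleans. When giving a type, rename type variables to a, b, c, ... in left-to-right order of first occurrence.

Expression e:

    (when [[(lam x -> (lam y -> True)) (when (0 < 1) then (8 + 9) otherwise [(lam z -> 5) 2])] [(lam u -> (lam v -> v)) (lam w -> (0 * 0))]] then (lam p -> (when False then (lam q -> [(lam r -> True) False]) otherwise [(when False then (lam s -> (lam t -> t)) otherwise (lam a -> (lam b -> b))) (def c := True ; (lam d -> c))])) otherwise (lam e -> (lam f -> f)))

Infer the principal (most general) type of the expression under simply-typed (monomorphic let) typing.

Trace:
\y._ : b -> Bool
\x._ : a -> b -> Bool
  unify Int ~ Int
  unify Int ~ Int
  unify Bool ~ Bool
  unify Int ~ Int
  unify Int ~ Int
\z._ : c -> Int
  unify c -> Int ~ Int -> d
  unify c ~ Int
  unify Int ~ d
_ _ : Int
  unify Int ~ Int
  unify a -> b -> Bool ~ Int -> e
  unify a ~ Int
  unify b -> Bool ~ e
_ _ : b -> Bool
v : g
\v._ : g -> g
\u._ : f -> g -> g
  unify Int ~ Int
  unify Int ~ Int
\w._ : h -> Int
  unify f -> g -> g ~ (h -> Int) -> i
  unify f ~ h -> Int
  unify g -> g ~ i
_ _ : g -> g
  unify b -> Bool ~ (g -> g) -> j
  unify b ~ g -> g
  unify Bool ~ j
_ _ : Bool
  unify Bool ~ Bool
  unify Bool ~ Bool
\r._ : m -> Bool
  unify m -> Bool ~ Bool -> n
  unify m ~ Bool
  unify Bool ~ n
_ _ : Bool
\q._ : l -> Bool
  unify Bool ~ Bool
t : p
\t._ : p -> p
\s._ : o -> p -> p
b : r
\b._ : r -> r
\a._ : q -> r -> r
  unify o -> p -> p ~ q -> r -> r
  unify o ~ q
  unify p -> p ~ r -> r
  unify p ~ r
  unify r ~ r
let c : Bool
c : Bool
\d._ : s -> Bool
  unify q -> r -> r ~ (s -> Bool) -> t
  unify q ~ s -> Bool
  unify r -> r ~ t
_ _ : r -> r
  unify l -> Bool ~ r -> r
  unify l ~ r
  unify Bool ~ r
\p._ : k -> Bool -> Bool
f : v
\f._ : v -> v
\e._ : u -> v -> v
  unify k -> Bool -> Bool ~ u -> v -> v
  unify k ~ u
  unify Bool -> Bool ~ v -> v
  unify Bool ~ v
  unify Bool ~ Bool

Answer: a -> Bool -> Bool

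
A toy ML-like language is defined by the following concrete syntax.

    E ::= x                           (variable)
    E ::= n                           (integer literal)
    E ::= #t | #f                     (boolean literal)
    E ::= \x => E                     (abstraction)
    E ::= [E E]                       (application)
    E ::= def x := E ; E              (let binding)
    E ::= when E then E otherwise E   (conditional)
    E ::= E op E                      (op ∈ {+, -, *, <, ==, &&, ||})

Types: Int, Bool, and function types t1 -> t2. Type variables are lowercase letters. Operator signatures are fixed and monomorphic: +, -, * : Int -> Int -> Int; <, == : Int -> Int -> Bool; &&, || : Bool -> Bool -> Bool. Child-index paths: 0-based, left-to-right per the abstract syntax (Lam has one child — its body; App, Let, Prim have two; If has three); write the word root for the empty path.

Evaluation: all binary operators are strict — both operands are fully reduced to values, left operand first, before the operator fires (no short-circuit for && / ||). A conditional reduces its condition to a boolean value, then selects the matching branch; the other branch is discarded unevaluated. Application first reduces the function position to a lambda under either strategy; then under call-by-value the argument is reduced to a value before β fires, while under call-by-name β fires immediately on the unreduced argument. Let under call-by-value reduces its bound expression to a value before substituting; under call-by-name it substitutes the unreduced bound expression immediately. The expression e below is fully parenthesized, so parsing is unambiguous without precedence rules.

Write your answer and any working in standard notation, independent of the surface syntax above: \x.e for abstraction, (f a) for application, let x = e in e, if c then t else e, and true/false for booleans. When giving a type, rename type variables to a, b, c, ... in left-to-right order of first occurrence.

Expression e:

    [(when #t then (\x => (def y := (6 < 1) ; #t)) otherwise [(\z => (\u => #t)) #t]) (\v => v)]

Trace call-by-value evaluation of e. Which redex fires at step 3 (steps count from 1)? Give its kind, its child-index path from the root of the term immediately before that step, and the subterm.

Answer: delta at 0 : (6 < 1)

Derivation:
step 0: ((if true then (\x.(let y = (6 < 1) in true)) else ((\z.(\u.true)) true)) (\v.v))
step 1: [if@0] ((\x.(let y = (6 < 1) in true)) (\v.v))
step 2: [beta@root] (let y = (6 < 1) in true)
step 3: [delta@0] (let y = false in true)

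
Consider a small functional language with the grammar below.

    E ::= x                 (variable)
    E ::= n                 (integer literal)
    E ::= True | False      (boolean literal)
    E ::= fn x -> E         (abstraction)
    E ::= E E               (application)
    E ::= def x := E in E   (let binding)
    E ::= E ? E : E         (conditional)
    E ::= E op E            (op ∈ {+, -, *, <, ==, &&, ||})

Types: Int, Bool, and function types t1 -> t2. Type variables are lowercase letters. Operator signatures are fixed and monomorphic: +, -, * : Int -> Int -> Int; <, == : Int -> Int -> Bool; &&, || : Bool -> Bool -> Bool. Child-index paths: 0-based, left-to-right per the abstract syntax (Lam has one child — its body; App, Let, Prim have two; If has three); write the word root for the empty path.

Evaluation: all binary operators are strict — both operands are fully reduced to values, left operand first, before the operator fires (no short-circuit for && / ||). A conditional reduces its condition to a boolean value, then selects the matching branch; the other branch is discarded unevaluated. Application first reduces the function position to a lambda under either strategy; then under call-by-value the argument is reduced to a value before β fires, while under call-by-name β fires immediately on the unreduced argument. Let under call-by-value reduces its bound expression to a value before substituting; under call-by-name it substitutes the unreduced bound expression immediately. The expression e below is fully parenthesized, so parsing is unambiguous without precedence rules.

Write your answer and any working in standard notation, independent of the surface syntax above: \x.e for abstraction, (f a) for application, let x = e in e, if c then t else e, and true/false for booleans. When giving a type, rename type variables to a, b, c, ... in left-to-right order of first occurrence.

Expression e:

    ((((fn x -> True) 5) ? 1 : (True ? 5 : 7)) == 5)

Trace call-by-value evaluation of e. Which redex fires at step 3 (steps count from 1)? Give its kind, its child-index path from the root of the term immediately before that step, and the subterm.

Working:
step 0: ((if ((\x.true) 5) then 1 else (if true then 5 else 7)) == 5)
step 1: [beta@0.0] ((if true then 1 else (if true then 5 else 7)) == 5)
step 2: [if@0] (1 == 5)
step 3: [delta@root] false

Answer: delta at root : (1 == 5)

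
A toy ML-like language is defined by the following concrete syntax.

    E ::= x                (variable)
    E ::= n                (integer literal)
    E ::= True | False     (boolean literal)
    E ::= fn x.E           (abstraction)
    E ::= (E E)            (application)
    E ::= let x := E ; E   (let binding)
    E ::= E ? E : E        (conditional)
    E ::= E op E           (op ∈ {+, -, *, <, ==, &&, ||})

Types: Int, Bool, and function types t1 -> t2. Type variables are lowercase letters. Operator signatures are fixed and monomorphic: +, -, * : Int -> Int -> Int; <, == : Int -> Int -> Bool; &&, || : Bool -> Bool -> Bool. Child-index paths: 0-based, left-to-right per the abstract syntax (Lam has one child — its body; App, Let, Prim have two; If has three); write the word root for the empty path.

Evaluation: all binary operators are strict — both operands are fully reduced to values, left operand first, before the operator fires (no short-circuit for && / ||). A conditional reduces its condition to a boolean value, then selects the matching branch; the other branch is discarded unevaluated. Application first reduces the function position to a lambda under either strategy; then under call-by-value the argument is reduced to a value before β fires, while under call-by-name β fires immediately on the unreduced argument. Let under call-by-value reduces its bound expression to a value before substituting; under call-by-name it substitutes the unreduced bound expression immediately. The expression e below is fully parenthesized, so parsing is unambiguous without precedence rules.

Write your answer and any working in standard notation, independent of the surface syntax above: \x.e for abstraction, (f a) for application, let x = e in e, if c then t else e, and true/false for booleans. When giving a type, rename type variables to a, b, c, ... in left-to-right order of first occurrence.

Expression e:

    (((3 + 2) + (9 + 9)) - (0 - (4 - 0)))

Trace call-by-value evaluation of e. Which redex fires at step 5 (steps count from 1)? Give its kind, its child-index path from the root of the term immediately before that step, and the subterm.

Answer: delta at 1 : (0 - 4)

Trace:
step 0: (((3 + 2) + (9 + 9)) - (0 - (4 - 0)))
step 1: [delta@0.0] ((5 + (9 + 9)) - (0 - (4 - 0)))
step 2: [delta@0.1] ((5 + 18) - (0 - (4 - 0)))
step 3: [delta@0] (23 - (0 - (4 - 0)))
step 4: [delta@1.1] (23 - (0 - 4))
step 5: [delta@1] (23 - -4)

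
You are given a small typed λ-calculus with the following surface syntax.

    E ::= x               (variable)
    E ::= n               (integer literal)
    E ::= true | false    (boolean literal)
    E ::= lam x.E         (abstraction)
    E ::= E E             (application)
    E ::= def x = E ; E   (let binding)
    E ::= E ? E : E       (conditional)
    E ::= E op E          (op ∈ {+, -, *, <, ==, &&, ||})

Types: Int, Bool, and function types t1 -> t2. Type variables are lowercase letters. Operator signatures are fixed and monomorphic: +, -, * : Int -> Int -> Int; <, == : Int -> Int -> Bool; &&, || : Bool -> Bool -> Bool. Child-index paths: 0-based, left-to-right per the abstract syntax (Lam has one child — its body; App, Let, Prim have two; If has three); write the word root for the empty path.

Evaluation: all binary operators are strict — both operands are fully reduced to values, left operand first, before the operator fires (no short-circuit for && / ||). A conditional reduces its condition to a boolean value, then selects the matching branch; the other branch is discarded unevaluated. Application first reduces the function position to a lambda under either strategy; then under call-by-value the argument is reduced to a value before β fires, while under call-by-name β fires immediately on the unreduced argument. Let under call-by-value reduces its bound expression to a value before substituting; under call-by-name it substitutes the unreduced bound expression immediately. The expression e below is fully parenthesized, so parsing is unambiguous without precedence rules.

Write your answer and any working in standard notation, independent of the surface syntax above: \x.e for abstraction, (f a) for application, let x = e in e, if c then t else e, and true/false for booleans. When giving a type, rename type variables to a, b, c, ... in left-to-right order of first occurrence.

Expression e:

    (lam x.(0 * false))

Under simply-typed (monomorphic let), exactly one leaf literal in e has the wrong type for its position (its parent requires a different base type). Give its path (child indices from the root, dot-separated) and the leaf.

Answer: 0.1 : false

Working:
  unify Int ~ Int
  unify Bool ~ Int
  FAIL: mismatch Bool ~ Int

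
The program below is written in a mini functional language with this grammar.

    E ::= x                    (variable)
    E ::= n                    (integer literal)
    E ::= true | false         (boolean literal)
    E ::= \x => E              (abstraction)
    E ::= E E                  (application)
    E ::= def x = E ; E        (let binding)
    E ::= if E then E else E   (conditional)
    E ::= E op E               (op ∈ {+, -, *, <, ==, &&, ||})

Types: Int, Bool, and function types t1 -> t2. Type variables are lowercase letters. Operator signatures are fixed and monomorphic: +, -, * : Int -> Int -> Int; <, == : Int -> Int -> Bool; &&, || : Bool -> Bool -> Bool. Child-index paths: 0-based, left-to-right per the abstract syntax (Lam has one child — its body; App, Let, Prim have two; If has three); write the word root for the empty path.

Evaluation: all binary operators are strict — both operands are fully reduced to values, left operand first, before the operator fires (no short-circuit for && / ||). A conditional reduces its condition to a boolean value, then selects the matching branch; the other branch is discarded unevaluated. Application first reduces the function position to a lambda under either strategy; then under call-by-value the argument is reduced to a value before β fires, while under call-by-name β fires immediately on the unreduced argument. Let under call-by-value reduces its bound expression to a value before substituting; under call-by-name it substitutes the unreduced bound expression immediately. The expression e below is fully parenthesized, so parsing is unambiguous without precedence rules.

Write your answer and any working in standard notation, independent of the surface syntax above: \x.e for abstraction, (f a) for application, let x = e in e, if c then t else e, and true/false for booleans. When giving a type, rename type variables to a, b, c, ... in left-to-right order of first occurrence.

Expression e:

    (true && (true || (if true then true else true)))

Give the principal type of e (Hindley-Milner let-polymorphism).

Answer: Bool

Working:
  unify Bool ~ Bool
  unify Bool ~ Bool
  unify Bool ~ Bool
  unify Bool ~ Bool
  unify Bool ~ Bool
  unify Bool ~ Bool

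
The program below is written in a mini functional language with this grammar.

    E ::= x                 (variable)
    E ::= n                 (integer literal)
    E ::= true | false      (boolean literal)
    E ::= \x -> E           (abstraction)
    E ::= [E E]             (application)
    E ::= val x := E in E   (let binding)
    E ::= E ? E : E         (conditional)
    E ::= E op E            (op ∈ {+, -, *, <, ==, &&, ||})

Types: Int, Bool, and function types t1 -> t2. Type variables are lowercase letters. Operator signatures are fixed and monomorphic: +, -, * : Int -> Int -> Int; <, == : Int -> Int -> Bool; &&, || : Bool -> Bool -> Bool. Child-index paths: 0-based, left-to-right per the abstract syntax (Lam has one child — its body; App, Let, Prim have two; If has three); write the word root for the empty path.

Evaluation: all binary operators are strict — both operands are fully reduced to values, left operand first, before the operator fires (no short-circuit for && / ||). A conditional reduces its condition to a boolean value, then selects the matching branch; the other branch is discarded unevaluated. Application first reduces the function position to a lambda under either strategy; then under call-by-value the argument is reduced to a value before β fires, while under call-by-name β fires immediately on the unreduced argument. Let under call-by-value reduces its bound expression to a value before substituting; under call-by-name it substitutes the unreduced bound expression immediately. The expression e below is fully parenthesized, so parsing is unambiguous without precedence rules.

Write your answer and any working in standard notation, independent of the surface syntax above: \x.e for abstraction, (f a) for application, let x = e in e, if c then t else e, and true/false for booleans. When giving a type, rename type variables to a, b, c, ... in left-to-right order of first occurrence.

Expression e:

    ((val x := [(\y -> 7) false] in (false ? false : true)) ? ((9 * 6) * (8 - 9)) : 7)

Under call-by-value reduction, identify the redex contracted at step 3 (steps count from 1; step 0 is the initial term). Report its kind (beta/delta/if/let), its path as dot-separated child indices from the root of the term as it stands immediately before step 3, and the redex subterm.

Answer: if at 0 : (if false then false else true)

Working:
step 0: (if (let x = ((\y.7) false) in (if false then false else true)) then ((9 * 6) * (8 - 9)) else 7)
step 1: [beta@0.0] (if (let x = 7 in (if false then false else true)) then ((9 * 6) * (8 - 9)) else 7)
step 2: [let@0] (if (if false then false else true) then ((9 * 6) * (8 - 9)) else 7)
step 3: [if@0] (if true then ((9 * 6) * (8 - 9)) else 7)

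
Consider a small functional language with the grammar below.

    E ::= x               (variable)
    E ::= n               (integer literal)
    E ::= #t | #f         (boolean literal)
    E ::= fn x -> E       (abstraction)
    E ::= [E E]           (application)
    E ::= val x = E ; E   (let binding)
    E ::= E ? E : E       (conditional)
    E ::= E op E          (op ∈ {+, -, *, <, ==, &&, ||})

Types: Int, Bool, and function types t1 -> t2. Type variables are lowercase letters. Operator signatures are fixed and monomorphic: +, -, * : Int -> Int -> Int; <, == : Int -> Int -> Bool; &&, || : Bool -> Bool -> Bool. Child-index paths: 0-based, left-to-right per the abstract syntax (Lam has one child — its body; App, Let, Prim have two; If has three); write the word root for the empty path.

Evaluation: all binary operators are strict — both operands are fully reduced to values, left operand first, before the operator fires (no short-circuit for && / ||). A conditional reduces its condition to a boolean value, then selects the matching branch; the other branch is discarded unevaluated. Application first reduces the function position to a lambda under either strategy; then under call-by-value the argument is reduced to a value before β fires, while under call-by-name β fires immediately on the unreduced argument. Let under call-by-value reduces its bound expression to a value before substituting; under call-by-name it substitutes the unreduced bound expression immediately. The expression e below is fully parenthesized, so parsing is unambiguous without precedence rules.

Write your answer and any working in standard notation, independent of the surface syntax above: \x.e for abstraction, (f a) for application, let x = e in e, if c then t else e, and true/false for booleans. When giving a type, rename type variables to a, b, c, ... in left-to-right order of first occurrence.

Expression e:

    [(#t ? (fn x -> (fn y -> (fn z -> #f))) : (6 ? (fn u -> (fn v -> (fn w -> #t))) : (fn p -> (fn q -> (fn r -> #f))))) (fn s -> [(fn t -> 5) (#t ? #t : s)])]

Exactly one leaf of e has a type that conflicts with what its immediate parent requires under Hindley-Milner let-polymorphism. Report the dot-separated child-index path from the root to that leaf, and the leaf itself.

Trace:
  unify Bool ~ Bool
\z._ : c -> Bool
\y._ : b -> c -> Bool
\x._ : a -> b -> c -> Bool
  unify Int ~ Bool
  FAIL: mismatch Int ~ Bool

Answer: 0.2.0 : 6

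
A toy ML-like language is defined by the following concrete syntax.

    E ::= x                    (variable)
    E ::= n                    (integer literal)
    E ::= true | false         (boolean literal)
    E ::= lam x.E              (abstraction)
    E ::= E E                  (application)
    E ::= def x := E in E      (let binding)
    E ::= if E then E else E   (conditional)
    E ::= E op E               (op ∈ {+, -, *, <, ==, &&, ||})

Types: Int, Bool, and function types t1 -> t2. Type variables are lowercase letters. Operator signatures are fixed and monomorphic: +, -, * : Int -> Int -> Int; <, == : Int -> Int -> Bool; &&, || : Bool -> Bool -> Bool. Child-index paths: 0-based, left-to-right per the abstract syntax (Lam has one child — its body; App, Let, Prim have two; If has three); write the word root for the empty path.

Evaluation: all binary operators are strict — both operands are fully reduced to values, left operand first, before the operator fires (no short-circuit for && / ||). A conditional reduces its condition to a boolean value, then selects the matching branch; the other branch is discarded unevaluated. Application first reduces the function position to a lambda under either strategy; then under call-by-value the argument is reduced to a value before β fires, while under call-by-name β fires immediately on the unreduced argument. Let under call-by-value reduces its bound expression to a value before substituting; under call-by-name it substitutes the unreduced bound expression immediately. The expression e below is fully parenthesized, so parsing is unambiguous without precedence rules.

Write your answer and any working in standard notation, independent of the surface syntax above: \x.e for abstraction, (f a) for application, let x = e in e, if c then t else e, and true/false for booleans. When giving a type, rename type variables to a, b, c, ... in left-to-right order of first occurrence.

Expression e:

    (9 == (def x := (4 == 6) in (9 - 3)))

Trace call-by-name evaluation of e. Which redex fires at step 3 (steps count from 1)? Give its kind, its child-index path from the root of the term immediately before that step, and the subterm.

Answer: delta at root : (9 == 6)

Working:
step 0: (9 == (let x = (4 == 6) in (9 - 3)))
step 1: [let@1] (9 == (9 - 3))
step 2: [delta@1] (9 == 6)
step 3: [delta@root] false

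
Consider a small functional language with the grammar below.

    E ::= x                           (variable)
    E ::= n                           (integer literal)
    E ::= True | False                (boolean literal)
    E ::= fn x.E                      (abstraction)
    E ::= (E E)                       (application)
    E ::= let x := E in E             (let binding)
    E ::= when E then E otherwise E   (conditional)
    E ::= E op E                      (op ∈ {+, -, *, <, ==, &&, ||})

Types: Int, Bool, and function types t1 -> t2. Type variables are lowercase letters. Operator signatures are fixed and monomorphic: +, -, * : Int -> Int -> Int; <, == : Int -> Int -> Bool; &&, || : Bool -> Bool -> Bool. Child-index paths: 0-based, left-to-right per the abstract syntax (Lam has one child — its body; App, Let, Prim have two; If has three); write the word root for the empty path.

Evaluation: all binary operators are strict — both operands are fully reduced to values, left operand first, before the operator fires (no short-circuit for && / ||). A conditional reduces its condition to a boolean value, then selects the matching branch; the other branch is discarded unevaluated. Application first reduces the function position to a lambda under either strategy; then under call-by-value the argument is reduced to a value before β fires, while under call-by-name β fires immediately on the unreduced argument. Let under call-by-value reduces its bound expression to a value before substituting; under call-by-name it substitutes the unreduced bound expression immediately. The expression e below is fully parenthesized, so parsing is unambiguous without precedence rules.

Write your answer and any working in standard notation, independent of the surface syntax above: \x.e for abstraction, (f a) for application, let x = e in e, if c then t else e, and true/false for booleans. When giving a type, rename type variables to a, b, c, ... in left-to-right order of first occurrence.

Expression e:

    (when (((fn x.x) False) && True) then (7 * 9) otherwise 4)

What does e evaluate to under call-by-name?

Derivation:
step 0: (if (((\x.x) false) && true) then (7 * 9) else 4)
step 1: [beta@0.0] (if (false && true) then (7 * 9) else 4)
step 2: [delta@0] (if false then (7 * 9) else 4)
step 3: [if@root] 4

Answer: 4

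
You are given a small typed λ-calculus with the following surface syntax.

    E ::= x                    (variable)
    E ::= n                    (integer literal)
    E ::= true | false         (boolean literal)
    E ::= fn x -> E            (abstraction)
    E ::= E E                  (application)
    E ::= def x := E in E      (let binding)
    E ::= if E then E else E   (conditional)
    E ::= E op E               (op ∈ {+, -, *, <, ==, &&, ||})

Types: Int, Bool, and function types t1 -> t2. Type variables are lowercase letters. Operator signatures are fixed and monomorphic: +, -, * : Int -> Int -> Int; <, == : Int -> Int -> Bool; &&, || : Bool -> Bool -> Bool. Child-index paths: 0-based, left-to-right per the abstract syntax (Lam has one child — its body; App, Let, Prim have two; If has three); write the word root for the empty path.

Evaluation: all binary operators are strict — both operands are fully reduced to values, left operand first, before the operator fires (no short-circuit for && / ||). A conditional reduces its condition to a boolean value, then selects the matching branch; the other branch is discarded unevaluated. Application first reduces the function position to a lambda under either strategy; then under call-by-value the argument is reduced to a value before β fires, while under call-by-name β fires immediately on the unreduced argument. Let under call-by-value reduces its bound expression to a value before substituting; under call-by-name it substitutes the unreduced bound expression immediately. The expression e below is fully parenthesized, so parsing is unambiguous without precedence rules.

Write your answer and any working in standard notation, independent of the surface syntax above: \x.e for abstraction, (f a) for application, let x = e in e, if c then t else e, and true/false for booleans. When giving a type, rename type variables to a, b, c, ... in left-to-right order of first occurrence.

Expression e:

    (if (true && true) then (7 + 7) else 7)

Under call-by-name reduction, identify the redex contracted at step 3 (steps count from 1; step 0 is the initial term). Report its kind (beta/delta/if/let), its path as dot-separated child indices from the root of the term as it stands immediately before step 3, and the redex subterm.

Trace:
step 0: (if (true && true) then (7 + 7) else 7)
step 1: [delta@0] (if true then (7 + 7) else 7)
step 2: [if@root] (7 + 7)
step 3: [delta@root] 14

Answer: delta at root : (7 + 7)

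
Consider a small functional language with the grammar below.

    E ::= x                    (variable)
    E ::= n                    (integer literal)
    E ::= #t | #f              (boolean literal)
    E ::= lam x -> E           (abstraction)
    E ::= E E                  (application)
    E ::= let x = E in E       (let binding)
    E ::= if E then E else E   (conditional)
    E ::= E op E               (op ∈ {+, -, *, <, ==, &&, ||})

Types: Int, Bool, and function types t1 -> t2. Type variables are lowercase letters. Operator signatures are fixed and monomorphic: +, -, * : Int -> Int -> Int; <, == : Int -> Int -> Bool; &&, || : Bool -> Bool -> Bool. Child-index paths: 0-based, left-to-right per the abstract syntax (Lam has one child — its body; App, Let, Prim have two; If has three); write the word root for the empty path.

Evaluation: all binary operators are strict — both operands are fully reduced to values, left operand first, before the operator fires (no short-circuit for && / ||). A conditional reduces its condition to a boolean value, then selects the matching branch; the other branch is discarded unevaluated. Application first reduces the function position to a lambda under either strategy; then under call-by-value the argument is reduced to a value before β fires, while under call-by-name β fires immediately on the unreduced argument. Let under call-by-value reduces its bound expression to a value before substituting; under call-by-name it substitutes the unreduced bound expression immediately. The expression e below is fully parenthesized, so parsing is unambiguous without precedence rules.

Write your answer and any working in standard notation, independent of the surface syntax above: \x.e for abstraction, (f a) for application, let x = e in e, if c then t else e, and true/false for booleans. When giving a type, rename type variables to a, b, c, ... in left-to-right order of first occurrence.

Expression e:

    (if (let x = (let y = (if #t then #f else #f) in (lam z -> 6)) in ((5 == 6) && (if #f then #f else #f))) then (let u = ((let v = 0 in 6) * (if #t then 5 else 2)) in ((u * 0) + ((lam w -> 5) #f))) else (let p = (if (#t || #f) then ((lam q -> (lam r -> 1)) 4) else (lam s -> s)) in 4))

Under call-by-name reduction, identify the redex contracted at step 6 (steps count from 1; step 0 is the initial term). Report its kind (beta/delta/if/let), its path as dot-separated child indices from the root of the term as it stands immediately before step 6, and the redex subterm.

Derivation:
step 0: (if (let x = (let y = (if true then false else false) in (\z.6)) in ((5 == 6) && (if false then false else false))) then (let u = ((let v = 0 in 6) * (if true then 5 else 2)) in ((u * 0) + ((\w.5) false))) else (let p = (if (true || false) then ((\q.(\r.1)) 4) else (\s.s)) in 4))
step 1: [let@0] (if ((5 == 6) && (if false then false else false)) then (let u = ((let v = 0 in 6) * (if true then 5 else 2)) in ((u * 0) + ((\w.5) false))) else (let p = (if (true || false) then ((\q.(\r.1)) 4) else (\s.s)) in 4))
step 2: [delta@0.0] (if (false && (if false then false else false)) then (let u = ((let v = 0 in 6) * (if true then 5 else 2)) in ((u * 0) + ((\w.5) false))) else (let p = (if (true || false) then ((\q.(\r.1)) 4) else (\s.s)) in 4))
step 3: [if@0.1] (if (false && false) then (let u = ((let v = 0 in 6) * (if true then 5 else 2)) in ((u * 0) + ((\w.5) false))) else (let p = (if (true || false) then ((\q.(\r.1)) 4) else (\s.s)) in 4))
step 4: [delta@0] (if false then (let u = ((let v = 0 in 6) * (if true then 5 else 2)) in ((u * 0) + ((\w.5) false))) else (let p = (if (true || false) then ((\q.(\r.1)) 4) else (\s.s)) in 4))
step 5: [if@root] (let p = (if (true || false) then ((\q.(\r.1)) 4) else (\s.s)) in 4)
step 6: [let@root] 4

Answer: let at root : (let p = (if (true || false) then ((\q.(\r.1)) 4) else (\s.s)) in 4)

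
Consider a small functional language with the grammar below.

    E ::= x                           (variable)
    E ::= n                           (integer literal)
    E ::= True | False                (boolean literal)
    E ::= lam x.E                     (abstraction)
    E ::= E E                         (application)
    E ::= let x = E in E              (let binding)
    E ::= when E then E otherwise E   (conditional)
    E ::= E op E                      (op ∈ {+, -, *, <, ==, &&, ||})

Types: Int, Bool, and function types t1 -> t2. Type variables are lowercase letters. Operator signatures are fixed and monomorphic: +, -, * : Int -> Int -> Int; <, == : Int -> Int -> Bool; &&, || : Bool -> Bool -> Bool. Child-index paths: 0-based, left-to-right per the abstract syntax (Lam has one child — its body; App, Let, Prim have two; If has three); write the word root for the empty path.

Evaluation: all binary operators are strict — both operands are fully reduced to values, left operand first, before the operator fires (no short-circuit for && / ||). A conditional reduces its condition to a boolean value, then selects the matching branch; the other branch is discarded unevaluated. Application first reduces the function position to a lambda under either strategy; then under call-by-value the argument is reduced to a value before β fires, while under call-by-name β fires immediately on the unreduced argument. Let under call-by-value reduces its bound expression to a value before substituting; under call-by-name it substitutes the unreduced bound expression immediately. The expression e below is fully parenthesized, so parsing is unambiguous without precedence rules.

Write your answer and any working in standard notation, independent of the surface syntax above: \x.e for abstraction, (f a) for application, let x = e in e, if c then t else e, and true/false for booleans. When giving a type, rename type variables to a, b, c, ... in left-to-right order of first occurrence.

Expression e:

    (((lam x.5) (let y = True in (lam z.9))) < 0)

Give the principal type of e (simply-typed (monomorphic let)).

Answer: Bool

Working:
\x._ : a -> Int
let y : Bool
\z._ : b -> Int
  unify a -> Int ~ (b -> Int) -> c
  unify a ~ b -> Int
  unify Int ~ c
_ _ : Int
  unify Int ~ Int
  unify Int ~ Int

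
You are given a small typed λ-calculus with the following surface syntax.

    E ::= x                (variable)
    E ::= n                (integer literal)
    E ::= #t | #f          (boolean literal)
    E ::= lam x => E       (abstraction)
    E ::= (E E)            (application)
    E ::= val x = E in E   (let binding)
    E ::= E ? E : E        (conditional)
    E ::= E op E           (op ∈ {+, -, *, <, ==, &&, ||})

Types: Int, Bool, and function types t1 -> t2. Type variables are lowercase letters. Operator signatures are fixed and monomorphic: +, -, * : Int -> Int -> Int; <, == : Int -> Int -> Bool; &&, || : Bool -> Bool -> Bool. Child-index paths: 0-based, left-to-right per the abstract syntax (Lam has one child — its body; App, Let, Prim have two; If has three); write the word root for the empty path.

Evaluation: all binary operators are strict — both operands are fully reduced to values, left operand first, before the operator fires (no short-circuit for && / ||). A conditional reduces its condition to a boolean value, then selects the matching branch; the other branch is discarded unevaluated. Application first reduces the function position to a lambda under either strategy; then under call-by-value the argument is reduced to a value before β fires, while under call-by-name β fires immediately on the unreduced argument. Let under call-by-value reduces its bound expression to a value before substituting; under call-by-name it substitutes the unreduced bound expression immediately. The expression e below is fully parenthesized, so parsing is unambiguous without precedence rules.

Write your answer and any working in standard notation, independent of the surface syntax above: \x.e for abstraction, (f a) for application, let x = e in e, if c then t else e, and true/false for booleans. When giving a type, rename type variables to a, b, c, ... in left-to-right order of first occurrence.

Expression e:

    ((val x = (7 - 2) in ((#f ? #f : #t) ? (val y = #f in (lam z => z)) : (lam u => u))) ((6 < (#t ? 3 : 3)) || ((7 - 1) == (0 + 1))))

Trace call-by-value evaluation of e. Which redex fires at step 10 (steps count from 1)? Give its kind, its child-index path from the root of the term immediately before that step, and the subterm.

Answer: delta at 1.1 : (6 == 1)

Working:
step 0: ((let x = (7 - 2) in (if (if false then false else true) then (let y = false in (\z.z)) else (\u.u))) ((6 < (if true then 3 else 3)) || ((7 - 1) == (0 + 1))))
step 1: [delta@0.0] ((let x = 5 in (if (if false then false else true) then (let y = false in (\z.z)) else (\u.u))) ((6 < (if true then 3 else 3)) || ((7 - 1) == (0 + 1))))
step 2: [let@0] ((if (if false then false else true) then (let y = false in (\z.z)) else (\u.u)) ((6 < (if true then 3 else 3)) || ((7 - 1) == (0 + 1))))
step 3: [if@0.0] ((if true then (let y = false in (\z.z)) else (\u.u)) ((6 < (if true then 3 else 3)) || ((7 - 1) == (0 + 1))))
step 4: [if@0] ((let y = false in (\z.z)) ((6 < (if true then 3 else 3)) || ((7 - 1) == (0 + 1))))
step 5: [let@0] ((\z.z) ((6 < (if true then 3 else 3)) || ((7 - 1) == (0 + 1))))
step 6: [if@1.0.1] ((\z.z) ((6 < 3) || ((7 - 1) == (0 + 1))))
step 7: [delta@1.0] ((\z.z) (false || ((7 - 1) == (0 + 1))))
step 8: [delta@1.1.0] ((\z.z) (false || (6 == (0 + 1))))
step 9: [delta@1.1.1] ((\z.z) (false || (6 == 1)))
step 10: [delta@1.1] ((\z.z) (false || false))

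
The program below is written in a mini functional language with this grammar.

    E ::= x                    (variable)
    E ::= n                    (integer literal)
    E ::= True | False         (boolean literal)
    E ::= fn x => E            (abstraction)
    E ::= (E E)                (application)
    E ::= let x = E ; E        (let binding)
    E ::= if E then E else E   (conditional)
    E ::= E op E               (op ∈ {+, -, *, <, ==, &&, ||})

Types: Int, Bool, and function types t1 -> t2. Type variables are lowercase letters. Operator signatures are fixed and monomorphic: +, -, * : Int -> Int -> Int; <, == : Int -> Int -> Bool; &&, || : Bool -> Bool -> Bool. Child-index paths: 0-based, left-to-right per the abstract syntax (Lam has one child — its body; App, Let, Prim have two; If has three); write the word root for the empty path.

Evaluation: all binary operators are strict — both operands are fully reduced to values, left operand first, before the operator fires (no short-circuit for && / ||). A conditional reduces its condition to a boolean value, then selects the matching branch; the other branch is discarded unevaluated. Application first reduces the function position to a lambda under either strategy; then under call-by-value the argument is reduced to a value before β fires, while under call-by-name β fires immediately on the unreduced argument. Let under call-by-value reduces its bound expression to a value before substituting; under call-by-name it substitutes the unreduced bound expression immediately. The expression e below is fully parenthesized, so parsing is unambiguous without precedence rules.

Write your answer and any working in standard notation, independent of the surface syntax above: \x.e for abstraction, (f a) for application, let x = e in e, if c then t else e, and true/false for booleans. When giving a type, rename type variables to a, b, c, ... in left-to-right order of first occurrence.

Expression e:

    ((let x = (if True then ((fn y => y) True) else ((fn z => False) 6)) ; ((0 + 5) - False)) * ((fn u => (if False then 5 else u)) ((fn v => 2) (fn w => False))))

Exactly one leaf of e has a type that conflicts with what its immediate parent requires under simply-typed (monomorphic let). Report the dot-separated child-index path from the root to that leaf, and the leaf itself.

Answer: 0.1.1 : false

Trace:
  unify Bool ~ Bool
y : a
\y._ : a -> a
  unify a -> a ~ Bool -> b
  unify a ~ Bool
  unify Bool ~ b
_ _ : Bool
\z._ : c -> Bool
  unify c -> Bool ~ Int -> d
  unify c ~ Int
  unify Bool ~ d
_ _ : Bool
  unify Bool ~ Bool
let x : Bool
  unify Int ~ Int
  unify Int ~ Int
  unify Int ~ Int
  unify Bool ~ Int
  FAIL: mismatch Bool ~ Int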